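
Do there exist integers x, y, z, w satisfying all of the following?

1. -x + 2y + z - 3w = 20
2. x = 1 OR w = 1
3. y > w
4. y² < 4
Yes

Take x = 1, y = 1, z = 19, w = 0. Substituting into each constraint:
  (1) (-1) + 2(1) + 19 - 3(0) = 20 ✓
  (2) x = 1, target 1 ✓ (first branch holds)
  (3) 1 > 0 ✓
  (4) y² = (1)² = 1, and 1 < 4 ✓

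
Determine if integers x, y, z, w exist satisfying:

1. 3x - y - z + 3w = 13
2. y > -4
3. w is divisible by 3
Yes

Take x = 0, y = 0, z = -13, w = 0. Substituting into each constraint:
  (1) 3(0) + 0 + 13 + 3(0) = 13 ✓
  (2) 0 > -4 ✓
  (3) 0 = 3 × 0, remainder 0 ✓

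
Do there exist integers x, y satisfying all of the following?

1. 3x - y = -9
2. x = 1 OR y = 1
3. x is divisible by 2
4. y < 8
No

A contradictory subset is {3x - y = -9, x = 1 OR y = 1, y < 8}. No integer assignment can satisfy these jointly:

  - 3x - y = -9: is a linear equation tying the variables together
  - x = 1 OR y = 1: forces a choice: either x = 1 or y = 1
  - y < 8: bounds one variable relative to a constant

Split on the disjunction (x = 1 OR y = 1):
  • If x = 1: the equation forces y = 12, which contradicts the bound y ≤ 7.
  • If y = 1: with y = 1, every remaining term of the linear equation is divisible by 3, so the left side is ≡ 0 (mod 3); but the right side -8 ≡ 1 (mod 3). No integers can satisfy it.
Both branches are infeasible, so the system has no integer solution.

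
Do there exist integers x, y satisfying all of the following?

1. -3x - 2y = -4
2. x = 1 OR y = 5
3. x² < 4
No

The full constraint system is jointly infeasible over the integers. Each constraint and what it forces:

  - -3x - 2y = -4: is a linear equation tying the variables together
  - x = 1 OR y = 5: forces a choice: either x = 1 or y = 5
  - x² < 4: restricts x to |x| ≤ 1

Split on the disjunction (x = 1 OR y = 5):
  • If x = 1: with x = 1, every remaining term of the linear equation is divisible by 2, so the left side is ≡ 0 (mod 2); but the right side -1 ≡ 1 (mod 2). No integers can satisfy it.
  • If y = 5: the equation forces x = -2, but x² < 4 requires |x| ≤ 1.
Both branches are infeasible, so the system has no integer solution.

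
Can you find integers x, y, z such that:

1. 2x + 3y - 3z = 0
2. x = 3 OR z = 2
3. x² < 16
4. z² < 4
Yes

Take x = 3, y = -1, z = 1. Substituting into each constraint:
  (1) 2(3) + 3(-1) - 3(1) = 0 ✓
  (2) x = 3, target 3 ✓ (first branch holds)
  (3) x² = (3)² = 9, and 9 < 16 ✓
  (4) z² = (1)² = 1, and 1 < 4 ✓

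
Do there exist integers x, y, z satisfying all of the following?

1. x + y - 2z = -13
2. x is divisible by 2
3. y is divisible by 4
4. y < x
No

A contradictory subset is {x + y - 2z = -13, x is divisible by 2, y is divisible by 4}. No integer assignment can satisfy these jointly:

  - x + y - 2z = -13: is a linear equation tying the variables together
  - x is divisible by 2: restricts x to multiples of 2
  - y is divisible by 4: restricts y to multiples of 4

Modular obstruction: writing x = 2x' and writing y = 4y', every remaining term of the linear equation is divisible by 2, so the left side is ≡ 0 (mod 2); but the right side -13 ≡ 1 (mod 2). No integers can satisfy it.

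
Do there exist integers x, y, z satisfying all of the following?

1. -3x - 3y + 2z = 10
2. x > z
Yes

Take x = 0, y = -4, z = -1. Substituting into each constraint:
  (1) -3(0) - 3(-4) + 2(-1) = 10 ✓
  (2) 0 > -1 ✓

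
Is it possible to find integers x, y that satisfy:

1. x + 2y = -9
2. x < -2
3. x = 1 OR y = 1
Yes

Take x = -11, y = 1. Substituting into each constraint:
  (1) (-11) + 2(1) = -9 ✓
  (2) -11 < -2 ✓
  (3) y = 1, target 1 ✓ (second branch holds)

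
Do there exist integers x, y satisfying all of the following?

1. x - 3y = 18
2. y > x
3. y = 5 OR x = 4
No

The full constraint system is jointly infeasible over the integers. Each constraint and what it forces:

  - x - 3y = 18: is a linear equation tying the variables together
  - y > x: bounds one variable relative to another variable
  - y = 5 OR x = 4: forces a choice: either y = 5 or x = 4

Split on the disjunction (y = 5 OR x = 4):
  • If y = 5: the equation forces x = 33, giving (y, x) = (5, 33), which violates y > x.
  • If x = 4: with x = 4, every remaining term of the linear equation is divisible by 3, so the left side is ≡ 0 (mod 3); but the right side 14 ≡ 2 (mod 3). No integers can satisfy it.
Both branches are infeasible, so the system has no integer solution.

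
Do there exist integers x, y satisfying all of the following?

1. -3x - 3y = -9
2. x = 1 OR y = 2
Yes

Take x = 1, y = 2. Substituting into each constraint:
  (1) -3(1) - 3(2) = -9 ✓
  (2) x = 1, target 1 ✓ (first branch holds)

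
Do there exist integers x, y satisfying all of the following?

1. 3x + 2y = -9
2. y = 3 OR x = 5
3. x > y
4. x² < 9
No

The full constraint system is jointly infeasible over the integers. Each constraint and what it forces:

  - 3x + 2y = -9: is a linear equation tying the variables together
  - y = 3 OR x = 5: forces a choice: either y = 3 or x = 5
  - x > y: bounds one variable relative to another variable
  - x² < 9: restricts x to |x| ≤ 2

Split on the disjunction (y = 3 OR x = 5):
  • If y = 3: the equation forces x = -5, but x² < 9 requires |x| ≤ 2.
  • If x = 5: this contradicts x² < 9, which requires |x| ≤ 2.
Both branches are infeasible, so the system has no integer solution.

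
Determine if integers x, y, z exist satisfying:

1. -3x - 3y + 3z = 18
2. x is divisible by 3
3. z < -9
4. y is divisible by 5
Yes

Take x = -18, y = 0, z = -12. Substituting into each constraint:
  (1) -3(-18) - 3(0) + 3(-12) = 18 ✓
  (2) -18 = 3 × -6, remainder 0 ✓
  (3) -12 < -9 ✓
  (4) 0 = 5 × 0, remainder 0 ✓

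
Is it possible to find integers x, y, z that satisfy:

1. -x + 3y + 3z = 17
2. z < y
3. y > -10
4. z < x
Yes

Take x = 1, y = 6, z = 0. Substituting into each constraint:
  (1) (-1) + 3(6) + 3(0) = 17 ✓
  (2) 0 < 6 ✓
  (3) 6 > -10 ✓
  (4) 0 < 1 ✓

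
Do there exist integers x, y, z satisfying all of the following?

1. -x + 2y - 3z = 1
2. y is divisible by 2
Yes

Take x = -1, y = 0, z = 0. Substituting into each constraint:
  (1) 1 + 2(0) - 3(0) = 1 ✓
  (2) 0 = 2 × 0, remainder 0 ✓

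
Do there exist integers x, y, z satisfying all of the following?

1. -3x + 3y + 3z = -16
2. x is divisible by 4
No

Even the single constraint (-3x + 3y + 3z = -16) is infeasible over the integers.

  - -3x + 3y + 3z = -16: every term on the left is divisible by 3, so the LHS ≡ 0 (mod 3), but the RHS -16 is not — no integer solution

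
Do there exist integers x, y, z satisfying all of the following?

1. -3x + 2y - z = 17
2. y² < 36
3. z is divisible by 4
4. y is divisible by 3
Yes

Take x = -5, y = 3, z = 4. Substituting into each constraint:
  (1) -3(-5) + 2(3) + (-4) = 17 ✓
  (2) y² = (3)² = 9, and 9 < 36 ✓
  (3) 4 = 4 × 1, remainder 0 ✓
  (4) 3 = 3 × 1, remainder 0 ✓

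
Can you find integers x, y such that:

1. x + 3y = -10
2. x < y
Yes

Take x = -4, y = -2. Substituting into each constraint:
  (1) (-4) + 3(-2) = -10 ✓
  (2) -4 < -2 ✓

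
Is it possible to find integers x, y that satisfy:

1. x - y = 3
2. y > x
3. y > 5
No

A contradictory subset is {x - y = 3, y > x}. No integer assignment can satisfy these jointly:

  - x - y = 3: is a linear equation tying the variables together
  - y > x: bounds one variable relative to another variable

From the equation, x − y = 3, i.e. y − x = -3; but y > x requires y − x ≥ 1. Contradiction.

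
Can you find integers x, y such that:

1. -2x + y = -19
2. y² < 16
Yes

Take x = 9, y = -1. Substituting into each constraint:
  (1) -2(9) + (-1) = -19 ✓
  (2) y² = (-1)² = 1, and 1 < 16 ✓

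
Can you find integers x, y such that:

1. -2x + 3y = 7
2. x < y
Yes

Take x = 4, y = 5. Substituting into each constraint:
  (1) -2(4) + 3(5) = 7 ✓
  (2) 4 < 5 ✓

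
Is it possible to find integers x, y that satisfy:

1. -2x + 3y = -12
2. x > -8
Yes

Take x = 6, y = 0. Substituting into each constraint:
  (1) -2(6) + 3(0) = -12 ✓
  (2) 6 > -8 ✓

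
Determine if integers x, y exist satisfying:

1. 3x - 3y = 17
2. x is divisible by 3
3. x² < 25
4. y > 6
No

Even the single constraint (3x - 3y = 17) is infeasible over the integers.

  - 3x - 3y = 17: every term on the left is divisible by 3, so the LHS ≡ 0 (mod 3), but the RHS 17 is not — no integer solution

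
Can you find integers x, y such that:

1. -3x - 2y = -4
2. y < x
Yes

Take x = 2, y = -1. Substituting into each constraint:
  (1) -3(2) - 2(-1) = -4 ✓
  (2) -1 < 2 ✓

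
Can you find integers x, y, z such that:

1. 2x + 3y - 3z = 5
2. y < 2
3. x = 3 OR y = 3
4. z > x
No

The full constraint system is jointly infeasible over the integers. Each constraint and what it forces:

  - 2x + 3y - 3z = 5: is a linear equation tying the variables together
  - y < 2: bounds one variable relative to a constant
  - x = 3 OR y = 3: forces a choice: either x = 3 or y = 3
  - z > x: bounds one variable relative to another variable

Split on the disjunction (x = 3 OR y = 3):
  • If x = 3: with x = 3, every remaining term of the linear equation is divisible by 3, so the left side is ≡ 0 (mod 3); but the right side -1 ≡ 2 (mod 3). No integers can satisfy it.
  • If y = 3: this contradicts the bound y ≤ 1.
Both branches are infeasible, so the system has no integer solution.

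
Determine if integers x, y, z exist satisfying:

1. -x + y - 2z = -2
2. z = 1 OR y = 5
Yes

Take x = 1, y = 5, z = 3. Substituting into each constraint:
  (1) (-1) + 5 - 2(3) = -2 ✓
  (2) y = 5, target 5 ✓ (second branch holds)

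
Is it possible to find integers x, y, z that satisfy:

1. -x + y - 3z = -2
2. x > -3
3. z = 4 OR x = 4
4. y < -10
Yes

Take x = 4, y = -13, z = -5. Substituting into each constraint:
  (1) (-4) + (-13) - 3(-5) = -2 ✓
  (2) 4 > -3 ✓
  (3) x = 4, target 4 ✓ (second branch holds)
  (4) -13 < -10 ✓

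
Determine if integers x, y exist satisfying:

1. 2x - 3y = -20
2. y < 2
Yes

Take x = -10, y = 0. Substituting into each constraint:
  (1) 2(-10) - 3(0) = -20 ✓
  (2) 0 < 2 ✓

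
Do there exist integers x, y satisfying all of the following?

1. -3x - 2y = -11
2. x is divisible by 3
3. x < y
Yes

Take x = -3, y = 10. Substituting into each constraint:
  (1) -3(-3) - 2(10) = -11 ✓
  (2) -3 = 3 × -1, remainder 0 ✓
  (3) -3 < 10 ✓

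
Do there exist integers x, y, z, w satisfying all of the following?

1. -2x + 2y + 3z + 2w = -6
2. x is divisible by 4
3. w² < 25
Yes

Take x = 0, y = 0, z = 0, w = -3. Substituting into each constraint:
  (1) -2(0) + 2(0) + 3(0) + 2(-3) = -6 ✓
  (2) 0 = 4 × 0, remainder 0 ✓
  (3) w² = (-3)² = 9, and 9 < 25 ✓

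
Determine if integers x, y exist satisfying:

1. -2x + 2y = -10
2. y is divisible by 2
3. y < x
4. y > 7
Yes

Take x = 13, y = 8. Substituting into each constraint:
  (1) -2(13) + 2(8) = -10 ✓
  (2) 8 = 2 × 4, remainder 0 ✓
  (3) 8 < 13 ✓
  (4) 8 > 7 ✓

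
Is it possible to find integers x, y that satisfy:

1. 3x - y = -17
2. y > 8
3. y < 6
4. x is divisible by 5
No

A contradictory subset is {y > 8, y < 6}. No integer assignment can satisfy these jointly:

  - y > 8: bounds one variable relative to a constant
  - y < 6: bounds one variable relative to a constant

Direct contradiction: the bounds on y require y ≥ 9 and y ≤ 5 simultaneously, which is empty.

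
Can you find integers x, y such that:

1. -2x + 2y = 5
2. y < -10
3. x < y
No

Even the single constraint (-2x + 2y = 5) is infeasible over the integers.

  - -2x + 2y = 5: every term on the left is divisible by 2, so the LHS ≡ 0 (mod 2), but the RHS 5 is not — no integer solution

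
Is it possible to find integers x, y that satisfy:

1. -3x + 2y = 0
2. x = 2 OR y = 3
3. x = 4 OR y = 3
Yes

Take x = 2, y = 3. Substituting into each constraint:
  (1) -3(2) + 2(3) = 0 ✓
  (2) x = 2, target 2 ✓ (first branch holds)
  (3) y = 3, target 3 ✓ (second branch holds)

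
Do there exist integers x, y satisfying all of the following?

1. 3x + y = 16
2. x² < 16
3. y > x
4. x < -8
No

A contradictory subset is {x² < 16, x < -8}. No integer assignment can satisfy these jointly:

  - x² < 16: restricts x to |x| ≤ 3
  - x < -8: bounds one variable relative to a constant

Direct contradiction: the bounds on x require x ≥ -3 and x ≤ -9 simultaneously, which is empty.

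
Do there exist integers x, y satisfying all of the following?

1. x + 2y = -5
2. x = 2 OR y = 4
Yes

Take x = -13, y = 4. Substituting into each constraint:
  (1) (-13) + 2(4) = -5 ✓
  (2) y = 4, target 4 ✓ (second branch holds)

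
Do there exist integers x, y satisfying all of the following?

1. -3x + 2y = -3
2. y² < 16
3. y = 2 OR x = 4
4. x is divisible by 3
No

A contradictory subset is {-3x + 2y = -3, y = 2 OR x = 4, x is divisible by 3}. No integer assignment can satisfy these jointly:

  - -3x + 2y = -3: is a linear equation tying the variables together
  - y = 2 OR x = 4: forces a choice: either y = 2 or x = 4
  - x is divisible by 3: restricts x to multiples of 3

Split on the disjunction (y = 2 OR x = 4):
  • If y = 2: with y = 2, writing x = 3x', every remaining term of the linear equation is divisible by 9, so the left side is ≡ 0 (mod 9); but the right side -7 ≡ 2 (mod 9). No integers can satisfy it.
  • If x = 4: this contradicts the divisibility constraint — 4 is not a multiple of 3.
Both branches are infeasible, so the system has no integer solution.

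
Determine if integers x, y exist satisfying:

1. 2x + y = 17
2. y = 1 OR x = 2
Yes

Take x = 8, y = 1. Substituting into each constraint:
  (1) 2(8) + 1 = 17 ✓
  (2) y = 1, target 1 ✓ (first branch holds)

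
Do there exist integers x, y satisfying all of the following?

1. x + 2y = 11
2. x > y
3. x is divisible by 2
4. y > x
No

A contradictory subset is {x > y, y > x}. No integer assignment can satisfy these jointly:

  - x > y: bounds one variable relative to another variable
  - y > x: bounds one variable relative to another variable

Direct contradiction: x > y and y > x cannot both hold.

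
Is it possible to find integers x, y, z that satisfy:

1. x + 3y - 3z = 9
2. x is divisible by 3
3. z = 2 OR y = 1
Yes

Take x = 0, y = 5, z = 2. Substituting into each constraint:
  (1) 0 + 3(5) - 3(2) = 9 ✓
  (2) 0 = 3 × 0, remainder 0 ✓
  (3) z = 2, target 2 ✓ (first branch holds)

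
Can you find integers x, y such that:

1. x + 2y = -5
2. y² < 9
Yes

Take x = -5, y = 0. Substituting into each constraint:
  (1) (-5) + 2(0) = -5 ✓
  (2) y² = (0)² = 0, and 0 < 9 ✓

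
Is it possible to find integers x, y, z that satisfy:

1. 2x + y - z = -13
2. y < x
Yes

Take x = 1, y = 0, z = 15. Substituting into each constraint:
  (1) 2(1) + 0 + (-15) = -13 ✓
  (2) 0 < 1 ✓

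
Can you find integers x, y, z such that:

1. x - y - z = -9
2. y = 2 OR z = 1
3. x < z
Yes

Take x = 0, y = 8, z = 1. Substituting into each constraint:
  (1) 0 + (-8) + (-1) = -9 ✓
  (2) z = 1, target 1 ✓ (second branch holds)
  (3) 0 < 1 ✓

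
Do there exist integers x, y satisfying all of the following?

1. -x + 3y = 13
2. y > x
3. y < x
No

A contradictory subset is {y > x, y < x}. No integer assignment can satisfy these jointly:

  - y > x: bounds one variable relative to another variable
  - y < x: bounds one variable relative to another variable

Direct contradiction: y > x and x > y cannot both hold.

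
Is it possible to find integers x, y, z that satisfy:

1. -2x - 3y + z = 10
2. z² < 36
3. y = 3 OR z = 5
Yes

Take x = -10, y = 5, z = 5. Substituting into each constraint:
  (1) -2(-10) - 3(5) + 5 = 10 ✓
  (2) z² = (5)² = 25, and 25 < 36 ✓
  (3) z = 5, target 5 ✓ (second branch holds)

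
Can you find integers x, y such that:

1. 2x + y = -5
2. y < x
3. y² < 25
Yes

Take x = -1, y = -3. Substituting into each constraint:
  (1) 2(-1) + (-3) = -5 ✓
  (2) -3 < -1 ✓
  (3) y² = (-3)² = 9, and 9 < 25 ✓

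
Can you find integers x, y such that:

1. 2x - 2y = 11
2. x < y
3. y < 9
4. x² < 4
No

Even the single constraint (2x - 2y = 11) is infeasible over the integers.

  - 2x - 2y = 11: every term on the left is divisible by 2, so the LHS ≡ 0 (mod 2), but the RHS 11 is not — no integer solution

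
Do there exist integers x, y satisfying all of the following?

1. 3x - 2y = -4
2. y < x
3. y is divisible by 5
Yes

Take x = -8, y = -10. Substituting into each constraint:
  (1) 3(-8) - 2(-10) = -4 ✓
  (2) -10 < -8 ✓
  (3) -10 = 5 × -2, remainder 0 ✓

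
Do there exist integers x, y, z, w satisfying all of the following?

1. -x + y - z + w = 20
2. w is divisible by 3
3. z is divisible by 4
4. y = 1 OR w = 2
Yes

Take x = -16, y = 1, z = 0, w = 3. Substituting into each constraint:
  (1) 16 + 1 + 0 + 3 = 20 ✓
  (2) 3 = 3 × 1, remainder 0 ✓
  (3) 0 = 4 × 0, remainder 0 ✓
  (4) y = 1, target 1 ✓ (first branch holds)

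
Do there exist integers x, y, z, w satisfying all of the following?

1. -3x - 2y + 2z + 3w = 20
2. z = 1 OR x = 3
Yes

Take x = 3, y = -13, z = 0, w = 1. Substituting into each constraint:
  (1) -3(3) - 2(-13) + 2(0) + 3(1) = 20 ✓
  (2) x = 3, target 3 ✓ (second branch holds)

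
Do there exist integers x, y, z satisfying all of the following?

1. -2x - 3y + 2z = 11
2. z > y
Yes

Take x = -5, y = 1, z = 2. Substituting into each constraint:
  (1) -2(-5) - 3(1) + 2(2) = 11 ✓
  (2) 2 > 1 ✓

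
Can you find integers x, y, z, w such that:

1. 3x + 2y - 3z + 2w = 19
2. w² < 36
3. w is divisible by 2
Yes

Take x = 5, y = 0, z = 0, w = 2. Substituting into each constraint:
  (1) 3(5) + 2(0) - 3(0) + 2(2) = 19 ✓
  (2) w² = (2)² = 4, and 4 < 36 ✓
  (3) 2 = 2 × 1, remainder 0 ✓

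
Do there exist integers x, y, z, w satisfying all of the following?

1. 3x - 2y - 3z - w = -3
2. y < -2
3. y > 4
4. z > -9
No

A contradictory subset is {y < -2, y > 4}. No integer assignment can satisfy these jointly:

  - y < -2: bounds one variable relative to a constant
  - y > 4: bounds one variable relative to a constant

Direct contradiction: the bounds on y require y ≥ 5 and y ≤ -3 simultaneously, which is empty.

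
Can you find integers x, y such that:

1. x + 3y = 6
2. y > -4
Yes

Take x = 6, y = 0. Substituting into each constraint:
  (1) 6 + 3(0) = 6 ✓
  (2) 0 > -4 ✓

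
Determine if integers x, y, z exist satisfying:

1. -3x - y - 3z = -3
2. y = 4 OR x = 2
Yes

Take x = 2, y = -3, z = 0. Substituting into each constraint:
  (1) -3(2) + 3 - 3(0) = -3 ✓
  (2) x = 2, target 2 ✓ (second branch holds)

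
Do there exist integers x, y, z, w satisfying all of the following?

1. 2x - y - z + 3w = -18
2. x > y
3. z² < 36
Yes

Take x = -19, y = -20, z = 0, w = 0. Substituting into each constraint:
  (1) 2(-19) + 20 + 0 + 3(0) = -18 ✓
  (2) -19 > -20 ✓
  (3) z² = (0)² = 0, and 0 < 36 ✓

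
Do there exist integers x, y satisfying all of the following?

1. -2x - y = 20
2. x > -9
Yes

Take x = -8, y = -4. Substituting into each constraint:
  (1) -2(-8) + 4 = 20 ✓
  (2) -8 > -9 ✓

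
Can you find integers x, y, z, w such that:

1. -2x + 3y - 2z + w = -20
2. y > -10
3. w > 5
Yes

Take x = 13, y = 0, z = 0, w = 6. Substituting into each constraint:
  (1) -2(13) + 3(0) - 2(0) + 6 = -20 ✓
  (2) 0 > -10 ✓
  (3) 6 > 5 ✓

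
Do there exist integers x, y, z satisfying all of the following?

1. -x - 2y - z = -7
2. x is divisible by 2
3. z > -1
Yes

Take x = 0, y = 3, z = 1. Substituting into each constraint:
  (1) 0 - 2(3) + (-1) = -7 ✓
  (2) 0 = 2 × 0, remainder 0 ✓
  (3) 1 > -1 ✓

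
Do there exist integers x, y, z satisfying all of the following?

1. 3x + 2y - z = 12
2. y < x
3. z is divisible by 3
Yes

Take x = 1, y = 0, z = -9. Substituting into each constraint:
  (1) 3(1) + 2(0) + 9 = 12 ✓
  (2) 0 < 1 ✓
  (3) -9 = 3 × -3, remainder 0 ✓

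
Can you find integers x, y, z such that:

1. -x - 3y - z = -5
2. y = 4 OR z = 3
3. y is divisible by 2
Yes

Take x = 2, y = 0, z = 3. Substituting into each constraint:
  (1) (-2) - 3(0) + (-3) = -5 ✓
  (2) z = 3, target 3 ✓ (second branch holds)
  (3) 0 = 2 × 0, remainder 0 ✓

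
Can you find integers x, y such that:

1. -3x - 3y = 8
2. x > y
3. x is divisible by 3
No

Even the single constraint (-3x - 3y = 8) is infeasible over the integers.

  - -3x - 3y = 8: every term on the left is divisible by 3, so the LHS ≡ 0 (mod 3), but the RHS 8 is not — no integer solution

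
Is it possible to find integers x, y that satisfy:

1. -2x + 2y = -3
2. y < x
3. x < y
No

Even the single constraint (-2x + 2y = -3) is infeasible over the integers.

  - -2x + 2y = -3: every term on the left is divisible by 2, so the LHS ≡ 0 (mod 2), but the RHS -3 is not — no integer solution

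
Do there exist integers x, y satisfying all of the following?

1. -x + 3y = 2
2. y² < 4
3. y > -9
Yes

Take x = 1, y = 1. Substituting into each constraint:
  (1) (-1) + 3(1) = 2 ✓
  (2) y² = (1)² = 1, and 1 < 4 ✓
  (3) 1 > -9 ✓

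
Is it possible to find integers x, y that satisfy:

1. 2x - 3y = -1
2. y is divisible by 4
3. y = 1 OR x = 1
No

The full constraint system is jointly infeasible over the integers. Each constraint and what it forces:

  - 2x - 3y = -1: is a linear equation tying the variables together
  - y is divisible by 4: restricts y to multiples of 4
  - y = 1 OR x = 1: forces a choice: either y = 1 or x = 1

Modular obstruction: writing y = 4y', every remaining term of the linear equation is divisible by 2, so the left side is ≡ 0 (mod 2); but the right side -1 ≡ 1 (mod 2). No integers can satisfy it.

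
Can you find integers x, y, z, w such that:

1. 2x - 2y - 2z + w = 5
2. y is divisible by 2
Yes

Take x = 2, y = 0, z = 0, w = 1. Substituting into each constraint:
  (1) 2(2) - 2(0) - 2(0) + 1 = 5 ✓
  (2) 0 = 2 × 0, remainder 0 ✓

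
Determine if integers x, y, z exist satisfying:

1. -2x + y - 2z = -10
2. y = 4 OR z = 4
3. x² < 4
Yes

Take x = -1, y = 4, z = 8. Substituting into each constraint:
  (1) -2(-1) + 4 - 2(8) = -10 ✓
  (2) y = 4, target 4 ✓ (first branch holds)
  (3) x² = (-1)² = 1, and 1 < 4 ✓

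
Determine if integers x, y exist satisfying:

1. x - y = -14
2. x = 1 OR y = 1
Yes

Take x = 1, y = 15. Substituting into each constraint:
  (1) 1 + (-15) = -14 ✓
  (2) x = 1, target 1 ✓ (first branch holds)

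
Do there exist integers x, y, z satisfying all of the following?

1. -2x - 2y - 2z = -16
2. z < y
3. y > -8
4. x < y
Yes

Take x = 3, y = 4, z = 1. Substituting into each constraint:
  (1) -2(3) - 2(4) - 2(1) = -16 ✓
  (2) 1 < 4 ✓
  (3) 4 > -8 ✓
  (4) 3 < 4 ✓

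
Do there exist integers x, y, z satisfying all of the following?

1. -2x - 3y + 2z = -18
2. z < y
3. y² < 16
Yes

Take x = 8, y = 0, z = -1. Substituting into each constraint:
  (1) -2(8) - 3(0) + 2(-1) = -18 ✓
  (2) -1 < 0 ✓
  (3) y² = (0)² = 0, and 0 < 16 ✓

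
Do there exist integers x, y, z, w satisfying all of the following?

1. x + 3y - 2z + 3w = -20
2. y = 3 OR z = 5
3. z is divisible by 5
Yes

Take x = -29, y = 3, z = 0, w = 0. Substituting into each constraint:
  (1) (-29) + 3(3) - 2(0) + 3(0) = -20 ✓
  (2) y = 3, target 3 ✓ (first branch holds)
  (3) 0 = 5 × 0, remainder 0 ✓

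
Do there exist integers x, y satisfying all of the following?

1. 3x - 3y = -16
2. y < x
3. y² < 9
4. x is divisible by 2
No

Even the single constraint (3x - 3y = -16) is infeasible over the integers.

  - 3x - 3y = -16: every term on the left is divisible by 3, so the LHS ≡ 0 (mod 3), but the RHS -16 is not — no integer solution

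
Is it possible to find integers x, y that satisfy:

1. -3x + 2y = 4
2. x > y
Yes

Take x = -6, y = -7. Substituting into each constraint:
  (1) -3(-6) + 2(-7) = 4 ✓
  (2) -6 > -7 ✓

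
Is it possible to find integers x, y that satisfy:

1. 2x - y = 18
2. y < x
Yes

Take x = 9, y = 0. Substituting into each constraint:
  (1) 2(9) + 0 = 18 ✓
  (2) 0 < 9 ✓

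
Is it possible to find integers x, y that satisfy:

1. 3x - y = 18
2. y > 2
Yes

Take x = 7, y = 3. Substituting into each constraint:
  (1) 3(7) + (-3) = 18 ✓
  (2) 3 > 2 ✓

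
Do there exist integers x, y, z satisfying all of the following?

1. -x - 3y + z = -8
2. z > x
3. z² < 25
Yes

Take x = -1, y = 3, z = 0. Substituting into each constraint:
  (1) 1 - 3(3) + 0 = -8 ✓
  (2) 0 > -1 ✓
  (3) z² = (0)² = 0, and 0 < 25 ✓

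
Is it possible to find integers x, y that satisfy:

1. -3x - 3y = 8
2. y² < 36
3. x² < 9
No

Even the single constraint (-3x - 3y = 8) is infeasible over the integers.

  - -3x - 3y = 8: every term on the left is divisible by 3, so the LHS ≡ 0 (mod 3), but the RHS 8 is not — no integer solution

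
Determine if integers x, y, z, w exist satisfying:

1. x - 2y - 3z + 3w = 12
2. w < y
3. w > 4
Yes

Take x = 0, y = 6, z = -3, w = 5. Substituting into each constraint:
  (1) 0 - 2(6) - 3(-3) + 3(5) = 12 ✓
  (2) 5 < 6 ✓
  (3) 5 > 4 ✓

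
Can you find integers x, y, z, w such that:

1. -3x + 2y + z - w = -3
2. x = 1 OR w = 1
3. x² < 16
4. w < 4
Yes

Take x = 0, y = 0, z = -2, w = 1. Substituting into each constraint:
  (1) -3(0) + 2(0) + (-2) + (-1) = -3 ✓
  (2) w = 1, target 1 ✓ (second branch holds)
  (3) x² = (0)² = 0, and 0 < 16 ✓
  (4) 1 < 4 ✓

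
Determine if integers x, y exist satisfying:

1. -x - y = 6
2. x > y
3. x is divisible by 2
Yes

Take x = 0, y = -6. Substituting into each constraint:
  (1) 0 + 6 = 6 ✓
  (2) 0 > -6 ✓
  (3) 0 = 2 × 0, remainder 0 ✓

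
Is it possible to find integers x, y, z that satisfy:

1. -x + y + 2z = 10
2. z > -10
Yes

Take x = 0, y = 10, z = 0. Substituting into each constraint:
  (1) 0 + 10 + 2(0) = 10 ✓
  (2) 0 > -10 ✓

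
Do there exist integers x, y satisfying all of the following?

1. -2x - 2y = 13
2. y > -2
No

Even the single constraint (-2x - 2y = 13) is infeasible over the integers.

  - -2x - 2y = 13: every term on the left is divisible by 2, so the LHS ≡ 0 (mod 2), but the RHS 13 is not — no integer solution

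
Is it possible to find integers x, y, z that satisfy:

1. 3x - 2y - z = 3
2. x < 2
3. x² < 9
Yes

Take x = 0, y = 0, z = -3. Substituting into each constraint:
  (1) 3(0) - 2(0) + 3 = 3 ✓
  (2) 0 < 2 ✓
  (3) x² = (0)² = 0, and 0 < 9 ✓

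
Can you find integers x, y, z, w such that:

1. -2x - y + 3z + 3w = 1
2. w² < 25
Yes

Take x = 0, y = 2, z = 0, w = 1. Substituting into each constraint:
  (1) -2(0) + (-2) + 3(0) + 3(1) = 1 ✓
  (2) w² = (1)² = 1, and 1 < 25 ✓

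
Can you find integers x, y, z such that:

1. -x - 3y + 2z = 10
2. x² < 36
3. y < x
Yes

Take x = 2, y = 0, z = 6. Substituting into each constraint:
  (1) (-2) - 3(0) + 2(6) = 10 ✓
  (2) x² = (2)² = 4, and 4 < 36 ✓
  (3) 0 < 2 ✓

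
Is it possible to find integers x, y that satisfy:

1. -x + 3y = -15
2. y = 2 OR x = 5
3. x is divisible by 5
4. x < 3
No

A contradictory subset is {-x + 3y = -15, y = 2 OR x = 5, x < 3}. No integer assignment can satisfy these jointly:

  - -x + 3y = -15: is a linear equation tying the variables together
  - y = 2 OR x = 5: forces a choice: either y = 2 or x = 5
  - x < 3: bounds one variable relative to a constant

Split on the disjunction (y = 2 OR x = 5):
  • If y = 2: the equation forces x = 21, which contradicts the bound x ≤ 2.
  • If x = 5: this contradicts the bound x ≤ 2.
Both branches are infeasible, so the system has no integer solution.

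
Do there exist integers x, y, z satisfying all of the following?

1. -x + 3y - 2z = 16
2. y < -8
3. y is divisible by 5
Yes

Take x = 0, y = -10, z = -23. Substituting into each constraint:
  (1) 0 + 3(-10) - 2(-23) = 16 ✓
  (2) -10 < -8 ✓
  (3) -10 = 5 × -2, remainder 0 ✓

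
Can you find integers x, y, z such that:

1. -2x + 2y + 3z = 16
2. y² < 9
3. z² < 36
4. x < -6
Yes

Take x = -7, y = 1, z = 0. Substituting into each constraint:
  (1) -2(-7) + 2(1) + 3(0) = 16 ✓
  (2) y² = (1)² = 1, and 1 < 9 ✓
  (3) z² = (0)² = 0, and 0 < 36 ✓
  (4) -7 < -6 ✓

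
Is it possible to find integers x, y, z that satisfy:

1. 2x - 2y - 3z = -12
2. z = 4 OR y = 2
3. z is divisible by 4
Yes

Take x = -4, y = 2, z = 0. Substituting into each constraint:
  (1) 2(-4) - 2(2) - 3(0) = -12 ✓
  (2) y = 2, target 2 ✓ (second branch holds)
  (3) 0 = 4 × 0, remainder 0 ✓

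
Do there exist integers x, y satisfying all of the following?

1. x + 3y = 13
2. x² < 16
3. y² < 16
No

The full constraint system is jointly infeasible over the integers. Each constraint and what it forces:

  - x + 3y = 13: is a linear equation tying the variables together
  - x² < 16: restricts x to |x| ≤ 3
  - y² < 16: restricts y to |y| ≤ 3

Range argument: with x ∈ [-3, 3], y ∈ [-3, 3], the left side of the equation is at most 12, but the right side is 13 > 12. No integer solution exists.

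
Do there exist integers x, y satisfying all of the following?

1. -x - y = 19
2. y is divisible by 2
Yes

Take x = -19, y = 0. Substituting into each constraint:
  (1) 19 + 0 = 19 ✓
  (2) 0 = 2 × 0, remainder 0 ✓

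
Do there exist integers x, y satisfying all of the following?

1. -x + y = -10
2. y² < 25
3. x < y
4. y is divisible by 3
No

A contradictory subset is {-x + y = -10, x < y}. No integer assignment can satisfy these jointly:

  - -x + y = -10: is a linear equation tying the variables together
  - x < y: bounds one variable relative to another variable

From the equation, x − y = 10, i.e. y − x = -10; but y > x requires y − x ≥ 1. Contradiction.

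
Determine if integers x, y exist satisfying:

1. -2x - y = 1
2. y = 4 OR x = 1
Yes

Take x = 1, y = -3. Substituting into each constraint:
  (1) -2(1) + 3 = 1 ✓
  (2) x = 1, target 1 ✓ (second branch holds)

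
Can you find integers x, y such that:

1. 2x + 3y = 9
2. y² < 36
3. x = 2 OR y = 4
No

A contradictory subset is {2x + 3y = 9, x = 2 OR y = 4}. No integer assignment can satisfy these jointly:

  - 2x + 3y = 9: is a linear equation tying the variables together
  - x = 2 OR y = 4: forces a choice: either x = 2 or y = 4

Split on the disjunction (x = 2 OR y = 4):
  • If x = 2: with x = 2, every remaining term of the linear equation is divisible by 3, so the left side is ≡ 0 (mod 3); but the right side 5 ≡ 2 (mod 3). No integers can satisfy it.
  • If y = 4: with y = 4, every remaining term of the linear equation is divisible by 2, so the left side is ≡ 0 (mod 2); but the right side -3 ≡ 1 (mod 2). No integers can satisfy it.
Both branches are infeasible, so the system has no integer solution.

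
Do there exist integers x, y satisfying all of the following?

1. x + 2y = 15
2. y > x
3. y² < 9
No

The full constraint system is jointly infeasible over the integers. Each constraint and what it forces:

  - x + 2y = 15: is a linear equation tying the variables together
  - y > x: bounds one variable relative to another variable
  - y² < 9: restricts y to |y| ≤ 2

Propagating the comparison: x < y and y ≤ 2 give x ≤ 1. Range argument: with x ∈ [−∞, 1], y ∈ [-2, 2], the left side of the equation is at most 5, but the right side is 15 > 5. No integer solution exists.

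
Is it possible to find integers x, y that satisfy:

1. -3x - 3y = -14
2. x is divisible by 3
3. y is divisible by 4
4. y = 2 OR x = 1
No

Even the single constraint (-3x - 3y = -14) is infeasible over the integers.

  - -3x - 3y = -14: every term on the left is divisible by 3, so the LHS ≡ 0 (mod 3), but the RHS -14 is not — no integer solution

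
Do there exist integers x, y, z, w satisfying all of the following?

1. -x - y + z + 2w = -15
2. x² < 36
Yes

Take x = 0, y = 0, z = -15, w = 0. Substituting into each constraint:
  (1) 0 + 0 + (-15) + 2(0) = -15 ✓
  (2) x² = (0)² = 0, and 0 < 36 ✓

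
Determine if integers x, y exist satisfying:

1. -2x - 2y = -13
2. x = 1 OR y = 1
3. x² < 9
No

Even the single constraint (-2x - 2y = -13) is infeasible over the integers.

  - -2x - 2y = -13: every term on the left is divisible by 2, so the LHS ≡ 0 (mod 2), but the RHS -13 is not — no integer solution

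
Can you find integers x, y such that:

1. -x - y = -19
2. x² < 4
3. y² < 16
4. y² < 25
No

A contradictory subset is {-x - y = -19, x² < 4, y² < 16}. No integer assignment can satisfy these jointly:

  - -x - y = -19: is a linear equation tying the variables together
  - x² < 4: restricts x to |x| ≤ 1
  - y² < 16: restricts y to |y| ≤ 3

Range argument: with x ∈ [-1, 1], y ∈ [-3, 3], the left side of the equation is at least -4, but the right side is -19 < -4. No integer solution exists.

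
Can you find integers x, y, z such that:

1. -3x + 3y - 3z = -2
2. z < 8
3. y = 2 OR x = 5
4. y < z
No

Even the single constraint (-3x + 3y - 3z = -2) is infeasible over the integers.

  - -3x + 3y - 3z = -2: every term on the left is divisible by 3, so the LHS ≡ 0 (mod 3), but the RHS -2 is not — no integer solution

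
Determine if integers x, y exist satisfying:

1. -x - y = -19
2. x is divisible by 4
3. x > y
Yes

Take x = 12, y = 7. Substituting into each constraint:
  (1) (-12) + (-7) = -19 ✓
  (2) 12 = 4 × 3, remainder 0 ✓
  (3) 12 > 7 ✓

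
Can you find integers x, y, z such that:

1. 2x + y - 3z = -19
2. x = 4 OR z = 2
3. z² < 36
Yes

Take x = 4, y = -27, z = 0. Substituting into each constraint:
  (1) 2(4) + (-27) - 3(0) = -19 ✓
  (2) x = 4, target 4 ✓ (first branch holds)
  (3) z² = (0)² = 0, and 0 < 36 ✓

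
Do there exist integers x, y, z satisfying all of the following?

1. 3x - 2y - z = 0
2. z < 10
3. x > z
Yes

Take x = 0, y = 1, z = -2. Substituting into each constraint:
  (1) 3(0) - 2(1) + 2 = 0 ✓
  (2) -2 < 10 ✓
  (3) 0 > -2 ✓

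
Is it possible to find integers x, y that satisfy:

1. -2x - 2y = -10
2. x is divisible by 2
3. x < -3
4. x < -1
Yes

Take x = -4, y = 9. Substituting into each constraint:
  (1) -2(-4) - 2(9) = -10 ✓
  (2) -4 = 2 × -2, remainder 0 ✓
  (3) -4 < -3 ✓
  (4) -4 < -1 ✓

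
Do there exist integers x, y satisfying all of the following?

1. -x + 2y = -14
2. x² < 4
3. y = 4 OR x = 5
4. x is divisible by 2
No

A contradictory subset is {-x + 2y = -14, x² < 4, y = 4 OR x = 5}. No integer assignment can satisfy these jointly:

  - -x + 2y = -14: is a linear equation tying the variables together
  - x² < 4: restricts x to |x| ≤ 1
  - y = 4 OR x = 5: forces a choice: either y = 4 or x = 5

Split on the disjunction (y = 4 OR x = 5):
  • If y = 4: the equation forces x = 22, but x² < 4 requires |x| ≤ 1.
  • If x = 5: this contradicts x² < 4, which requires |x| ≤ 1.
Both branches are infeasible, so the system has no integer solution.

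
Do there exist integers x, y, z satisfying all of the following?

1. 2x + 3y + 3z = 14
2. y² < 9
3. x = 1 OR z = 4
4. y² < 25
Yes

Take x = 1, y = 0, z = 4. Substituting into each constraint:
  (1) 2(1) + 3(0) + 3(4) = 14 ✓
  (2) y² = (0)² = 0, and 0 < 9 ✓
  (3) x = 1, target 1 ✓ (first branch holds)
  (4) y² = (0)² = 0, and 0 < 25 ✓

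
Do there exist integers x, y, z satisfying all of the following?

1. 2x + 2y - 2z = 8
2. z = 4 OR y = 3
Yes

Take x = 0, y = 8, z = 4. Substituting into each constraint:
  (1) 2(0) + 2(8) - 2(4) = 8 ✓
  (2) z = 4, target 4 ✓ (first branch holds)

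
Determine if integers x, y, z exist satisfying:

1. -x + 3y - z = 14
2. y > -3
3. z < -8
Yes

Take x = 0, y = 1, z = -11. Substituting into each constraint:
  (1) 0 + 3(1) + 11 = 14 ✓
  (2) 1 > -3 ✓
  (3) -11 < -8 ✓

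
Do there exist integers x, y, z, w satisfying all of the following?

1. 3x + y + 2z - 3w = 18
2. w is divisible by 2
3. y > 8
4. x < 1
Yes

Take x = 0, y = 18, z = 0, w = 0. Substituting into each constraint:
  (1) 3(0) + 18 + 2(0) - 3(0) = 18 ✓
  (2) 0 = 2 × 0, remainder 0 ✓
  (3) 18 > 8 ✓
  (4) 0 < 1 ✓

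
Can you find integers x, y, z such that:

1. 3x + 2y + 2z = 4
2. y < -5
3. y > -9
Yes

Take x = 6, y = -7, z = 0. Substituting into each constraint:
  (1) 3(6) + 2(-7) + 2(0) = 4 ✓
  (2) -7 < -5 ✓
  (3) -7 > -9 ✓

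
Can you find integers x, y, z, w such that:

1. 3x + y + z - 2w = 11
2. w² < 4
Yes

Take x = 0, y = 11, z = 0, w = 0. Substituting into each constraint:
  (1) 3(0) + 11 + 0 - 2(0) = 11 ✓
  (2) w² = (0)² = 0, and 0 < 4 ✓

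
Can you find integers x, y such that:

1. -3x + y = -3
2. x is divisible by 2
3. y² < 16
Yes

Take x = 0, y = -3. Substituting into each constraint:
  (1) -3(0) + (-3) = -3 ✓
  (2) 0 = 2 × 0, remainder 0 ✓
  (3) y² = (-3)² = 9, and 9 < 16 ✓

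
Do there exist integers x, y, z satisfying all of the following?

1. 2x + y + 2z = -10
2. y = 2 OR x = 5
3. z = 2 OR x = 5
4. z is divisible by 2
Yes

Take x = 5, y = -20, z = 0. Substituting into each constraint:
  (1) 2(5) + (-20) + 2(0) = -10 ✓
  (2) x = 5, target 5 ✓ (second branch holds)
  (3) x = 5, target 5 ✓ (second branch holds)
  (4) 0 = 2 × 0, remainder 0 ✓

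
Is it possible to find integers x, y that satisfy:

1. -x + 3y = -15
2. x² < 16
Yes

Take x = 0, y = -5. Substituting into each constraint:
  (1) 0 + 3(-5) = -15 ✓
  (2) x² = (0)² = 0, and 0 < 16 ✓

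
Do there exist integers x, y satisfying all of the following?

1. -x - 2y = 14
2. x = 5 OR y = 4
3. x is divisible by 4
No

The full constraint system is jointly infeasible over the integers. Each constraint and what it forces:

  - -x - 2y = 14: is a linear equation tying the variables together
  - x = 5 OR y = 4: forces a choice: either x = 5 or y = 4
  - x is divisible by 4: restricts x to multiples of 4

Split on the disjunction (x = 5 OR y = 4):
  • If x = 5: this contradicts the divisibility constraint — 5 is not a multiple of 4.
  • If y = 4: with y = 4, writing x = 4x', every remaining term of the linear equation is divisible by 4, so the left side is ≡ 0 (mod 4); but the right side 22 ≡ 2 (mod 4). No integers can satisfy it.
Both branches are infeasible, so the system has no integer solution.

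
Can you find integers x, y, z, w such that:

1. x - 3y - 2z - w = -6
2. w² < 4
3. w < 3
Yes

Take x = 0, y = 2, z = 0, w = 0. Substituting into each constraint:
  (1) 0 - 3(2) - 2(0) + 0 = -6 ✓
  (2) w² = (0)² = 0, and 0 < 4 ✓
  (3) 0 < 3 ✓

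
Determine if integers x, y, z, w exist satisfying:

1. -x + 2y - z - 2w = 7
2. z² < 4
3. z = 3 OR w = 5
Yes

Take x = -17, y = 0, z = 0, w = 5. Substituting into each constraint:
  (1) 17 + 2(0) + 0 - 2(5) = 7 ✓
  (2) z² = (0)² = 0, and 0 < 4 ✓
  (3) w = 5, target 5 ✓ (second branch holds)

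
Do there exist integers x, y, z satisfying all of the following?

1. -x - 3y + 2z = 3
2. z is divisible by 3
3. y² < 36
Yes

Take x = 0, y = -1, z = 0. Substituting into each constraint:
  (1) 0 - 3(-1) + 2(0) = 3 ✓
  (2) 0 = 3 × 0, remainder 0 ✓
  (3) y² = (-1)² = 1, and 1 < 36 ✓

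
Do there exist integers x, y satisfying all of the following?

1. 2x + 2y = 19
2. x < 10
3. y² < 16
No

Even the single constraint (2x + 2y = 19) is infeasible over the integers.

  - 2x + 2y = 19: every term on the left is divisible by 2, so the LHS ≡ 0 (mod 2), but the RHS 19 is not — no integer solution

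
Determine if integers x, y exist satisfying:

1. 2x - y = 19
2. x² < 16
Yes

Take x = 0, y = -19. Substituting into each constraint:
  (1) 2(0) + 19 = 19 ✓
  (2) x² = (0)² = 0, and 0 < 16 ✓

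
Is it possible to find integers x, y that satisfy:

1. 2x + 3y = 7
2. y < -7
Yes

Take x = 17, y = -9. Substituting into each constraint:
  (1) 2(17) + 3(-9) = 7 ✓
  (2) -9 < -7 ✓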